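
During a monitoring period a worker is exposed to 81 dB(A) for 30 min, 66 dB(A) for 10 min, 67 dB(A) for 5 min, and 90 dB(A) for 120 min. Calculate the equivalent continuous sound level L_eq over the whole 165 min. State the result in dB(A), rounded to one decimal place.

The energy average is taken in the linear domain: L_eq = 10·log₁₀[(Σ tᵢ·10^(Lᵢ/10))/T], T = 165 min.
Σ tᵢ·10^(Lᵢ/10) = 30·10^(81/10) + 10·10^(66/10) + 5·10^(67/10) + 120·10^(90/10) = 1.238e+11.
L_eq = 10·log₁₀(1.238e+11/165) = 88.75 dB(A).

88.8 dB(A)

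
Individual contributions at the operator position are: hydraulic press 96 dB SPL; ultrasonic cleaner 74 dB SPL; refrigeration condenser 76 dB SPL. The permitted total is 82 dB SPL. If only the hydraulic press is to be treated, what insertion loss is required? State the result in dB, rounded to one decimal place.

16.3 dB

Fixed contribution from the other sources: Σ 10^(L/10) = 10^(74/10) + 10^(76/10) = 6.493e+07 (78.12 dB SPL).
The limit corresponds to 10^(82/10) = 1.585e+08; subtracting the fixed part leaves 9.356e+07 for the hydraulic press, i.e. 79.71 dB SPL.
Required insertion loss = 96 − 79.71 = 16.29 dB.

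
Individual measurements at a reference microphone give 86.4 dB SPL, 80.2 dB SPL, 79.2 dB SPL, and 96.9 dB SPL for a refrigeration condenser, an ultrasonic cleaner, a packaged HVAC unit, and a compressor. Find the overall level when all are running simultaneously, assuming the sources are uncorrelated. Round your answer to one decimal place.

97.4 dB SPL

For uncorrelated sources the intensities add, so convert each level to linear form, sum, and take 10·log₁₀ of the total.
Σ 10^(L/10) = 10^(86.4/10) + 10^(80.2/10) + 10^(79.2/10) + 10^(96.9/10) = 5.522e+09.
L_total = 10·log₁₀(5.522e+09) = 97.42 dB SPL.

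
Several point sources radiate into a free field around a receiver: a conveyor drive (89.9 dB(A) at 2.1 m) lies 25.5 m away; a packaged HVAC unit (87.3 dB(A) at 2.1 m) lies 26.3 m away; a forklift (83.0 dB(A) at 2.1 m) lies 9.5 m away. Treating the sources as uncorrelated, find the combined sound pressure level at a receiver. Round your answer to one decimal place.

73.0 dB(A)

Propagate each source to the receiver with L = L_ref − 20·log₁₀(r/r_ref), then add intensities.
conveyor drive: 89.9 − 20·log₁₀(25.5/2.1) = 89.9 − 21.69 = 68.21 dB(A).
packaged HVAC unit: 87.3 − 20·log₁₀(26.3/2.1) = 87.3 − 21.95 = 65.35 dB(A).
forklift: 83.0 − 20·log₁₀(9.5/2.1) = 83.0 − 13.11 = 69.89 dB(A).
Σ 10^(L/10) = 1.980e+07 → L_total = 10·log₁₀(1.980e+07) = 72.97 dB(A).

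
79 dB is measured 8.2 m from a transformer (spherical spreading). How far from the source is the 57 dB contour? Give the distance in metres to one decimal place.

103.2 m

The 22.0 dB drop corresponds to a distance ratio of 10^(22.0/20) for a point source.
r₂ = 8.2·10^((79−57)/20) = 8.2·10^(22.0/20) = 103.23 m.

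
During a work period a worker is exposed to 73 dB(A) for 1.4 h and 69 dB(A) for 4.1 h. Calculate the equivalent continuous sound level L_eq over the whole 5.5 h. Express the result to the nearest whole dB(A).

Weight each interval's intensity by its duration and average over T = 5.5 h:
Σ tᵢ·10^(Lᵢ/10) = 1.4·10^(73/10) + 4.1·10^(69/10) = 6.050e+07.
L_eq = 10·log₁₀(6.050e+07/5.5) = 70.41 dB(A).

70 dB(A)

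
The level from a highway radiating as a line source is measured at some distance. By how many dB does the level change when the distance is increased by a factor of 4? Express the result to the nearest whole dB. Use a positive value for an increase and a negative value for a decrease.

A line source loses 3 dB per doubling of distance; generally ΔL = −10·log₁₀(r₂/r₁).
ΔL = −10·log₁₀(4) = -6.02 dB.

-6 dB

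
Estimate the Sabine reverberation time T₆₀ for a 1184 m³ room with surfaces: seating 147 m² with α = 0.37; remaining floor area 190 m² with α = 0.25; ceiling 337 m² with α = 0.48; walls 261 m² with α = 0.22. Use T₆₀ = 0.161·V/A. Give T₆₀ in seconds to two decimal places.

Total absorption A = 147·0.37 + 190·0.25 + 337·0.48 + 261·0.22 = 321.07 m² sabins.
T₆₀ = 0.161·V/A = 0.161·1184/321.07 = 0.594 s.

0.59 s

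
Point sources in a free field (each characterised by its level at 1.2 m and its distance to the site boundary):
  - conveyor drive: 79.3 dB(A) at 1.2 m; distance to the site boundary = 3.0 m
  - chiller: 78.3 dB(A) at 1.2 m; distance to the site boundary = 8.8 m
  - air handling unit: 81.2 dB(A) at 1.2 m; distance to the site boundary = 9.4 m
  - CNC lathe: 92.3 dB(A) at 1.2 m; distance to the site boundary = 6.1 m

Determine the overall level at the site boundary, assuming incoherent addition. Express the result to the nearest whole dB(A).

79 dB(A)

First find each source's level at the receiver (point-source: −20·log₁₀(r/r_ref)), then combine on an intensity basis.
conveyor drive: 79.3 − 20·log₁₀(3.0/1.2) = 79.3 − 7.96 = 71.34 dB(A).
chiller: 78.3 − 20·log₁₀(8.8/1.2) = 78.3 − 17.31 = 60.99 dB(A).
air handling unit: 81.2 − 20·log₁₀(9.4/1.2) = 81.2 − 17.88 = 63.32 dB(A).
CNC lathe: 92.3 − 20·log₁₀(6.1/1.2) = 92.3 − 14.12 = 78.18 dB(A).
Σ 10^(L/10) = 8.274e+07 → L_total = 10·log₁₀(8.274e+07) = 79.18 dB(A).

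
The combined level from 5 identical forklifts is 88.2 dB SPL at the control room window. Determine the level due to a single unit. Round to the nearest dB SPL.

For N identical incoherent sources L_total = L₁ + 10·log₁₀ N, so L₁ = 88.2 − 10·log₁₀(5) = 88.2 − 6.990.

81 dB SPL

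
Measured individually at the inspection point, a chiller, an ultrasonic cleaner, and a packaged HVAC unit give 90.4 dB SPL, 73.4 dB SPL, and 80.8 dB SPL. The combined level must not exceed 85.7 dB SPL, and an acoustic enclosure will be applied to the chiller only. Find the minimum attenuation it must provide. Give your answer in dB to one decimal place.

The untreated sources together contribute 10^(73.4/10) + 10^(80.8/10) = 1.421e+08, i.e. 81.53 dB SPL.
The limit corresponds to 10^(85.7/10) = 3.715e+08; subtracting the fixed part leaves 2.294e+08 for the chiller, i.e. 83.61 dB SPL.
So the chiller must be reduced from 90.4 to 83.61 dB SPL: IL = 6.79 dB.

6.8 dB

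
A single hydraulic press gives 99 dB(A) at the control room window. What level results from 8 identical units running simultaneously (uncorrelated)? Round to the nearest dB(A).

N identical incoherent sources raise the level by 10·log₁₀ N.
L_total = 99 + 10·log₁₀(8) = 99 + 9.031 = 108.03 dB(A).

108 dB(A)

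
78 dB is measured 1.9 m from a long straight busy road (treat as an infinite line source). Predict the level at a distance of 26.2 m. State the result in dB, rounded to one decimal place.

66.6 dB

Cylindrical spreading from a line source gives a 10·log₁₀(r₂/r₁) drop.
L₂ = 78 − 10·log₁₀(26.2/1.9) = 78 − 11.395 = 66.60 dB.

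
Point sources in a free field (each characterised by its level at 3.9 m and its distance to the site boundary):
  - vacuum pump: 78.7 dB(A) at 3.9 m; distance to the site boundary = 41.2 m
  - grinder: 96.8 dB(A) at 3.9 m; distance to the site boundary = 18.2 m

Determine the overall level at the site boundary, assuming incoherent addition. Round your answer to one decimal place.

83.4 dB(A)

First find each source's level at the receiver (point-source: −20·log₁₀(r/r_ref)), then combine on an intensity basis.
vacuum pump: 78.7 − 20·log₁₀(41.2/3.9) = 78.7 − 20.48 = 58.22 dB(A).
grinder: 96.8 − 20·log₁₀(18.2/3.9) = 96.8 − 13.38 = 83.42 dB(A).
Σ 10^(L/10) = 2.204e+08 → L_total = 10·log₁₀(2.204e+08) = 83.43 dB(A).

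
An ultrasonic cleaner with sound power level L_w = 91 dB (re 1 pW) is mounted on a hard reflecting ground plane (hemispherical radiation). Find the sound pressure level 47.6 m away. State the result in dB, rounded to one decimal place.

49.5 dB

L_p = L_w − 10·log₁₀(2π·r²) with r = 47.6 m.
2π·r² = 1.424e+04 m², 10·log₁₀ of that is 41.534 dB.
L_p = 91 − 41.534 = 49.47 dB.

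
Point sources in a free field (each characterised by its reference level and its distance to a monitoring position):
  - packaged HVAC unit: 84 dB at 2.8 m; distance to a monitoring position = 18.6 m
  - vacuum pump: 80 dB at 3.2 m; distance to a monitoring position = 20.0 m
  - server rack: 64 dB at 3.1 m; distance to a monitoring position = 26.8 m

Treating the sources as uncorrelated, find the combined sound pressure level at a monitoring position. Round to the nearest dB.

69 dB

Apply inverse-square spreading to bring every level to the receiver, then sum 10^(L/10).
packaged HVAC unit: 84 − 20·log₁₀(18.6/2.8) = 84 − 16.45 = 67.55 dB.
vacuum pump: 80 − 20·log₁₀(20.0/3.2) = 80 − 15.92 = 64.08 dB.
server rack: 64 − 20·log₁₀(26.8/3.1) = 64 − 18.74 = 45.26 dB.
Σ 10^(L/10) = 8.286e+06 → L_total = 10·log₁₀(8.286e+06) = 69.18 dB.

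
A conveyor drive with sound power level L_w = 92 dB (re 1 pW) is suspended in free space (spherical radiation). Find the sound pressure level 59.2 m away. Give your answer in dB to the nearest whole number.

L_p = L_w − 10·log₁₀(4π·r²) with r = 59.2 m.
4π·r² = 4.404e+04 m², 10·log₁₀ of that is 46.439 dB.
L_p = 92 − 46.439 = 45.56 dB.

46 dB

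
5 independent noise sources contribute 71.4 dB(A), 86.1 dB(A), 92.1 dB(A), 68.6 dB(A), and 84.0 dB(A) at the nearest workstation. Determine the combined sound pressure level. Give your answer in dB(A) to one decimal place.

93.6 dB(A)

For uncorrelated sources the intensities add, so convert each level to linear form, sum, and take 10·log₁₀ of the total.
Σ 10^(L/10) = 10^(71.4/10) + 10^(86.1/10) + 10^(92.1/10) + 10^(68.6/10) + 10^(84.0/10) = 2.301e+09.
L_total = 10·log₁₀(2.301e+09) = 93.62 dB(A).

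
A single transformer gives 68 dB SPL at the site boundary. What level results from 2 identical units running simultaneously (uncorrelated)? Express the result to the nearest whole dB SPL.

L_total = L₁ + 10·log₁₀ N for N identical incoherent sources.
L_total = 68 + 10·log₁₀(2) = 68 + 3.010 = 71.01 dB SPL.

71 dB SPL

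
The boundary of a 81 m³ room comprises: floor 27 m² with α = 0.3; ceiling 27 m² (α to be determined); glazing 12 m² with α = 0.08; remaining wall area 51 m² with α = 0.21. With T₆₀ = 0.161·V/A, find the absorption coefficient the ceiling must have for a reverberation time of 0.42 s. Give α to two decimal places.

0.42

A = 0.161·V/T₆₀ = 0.161·81/0.42 = 31.05 m² sabins.
Absorption from the other surfaces = 27·0.3 + 12·0.08 + 51·0.21 = 19.77 m², so the ceiling must supply 11.28 m² over 27 m².
α = 11.28/27 = 0.418.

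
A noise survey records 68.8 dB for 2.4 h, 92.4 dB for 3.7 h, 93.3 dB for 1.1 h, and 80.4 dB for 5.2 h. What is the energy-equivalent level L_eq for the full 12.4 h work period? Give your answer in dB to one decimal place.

88.8 dB

Weight each interval's intensity by its duration and average over T = 12.4 h:
Σ tᵢ·10^(Lᵢ/10) = 2.4·10^(68.8/10) + 3.7·10^(92.4/10) + 1.1·10^(93.3/10) + 5.2·10^(80.4/10) = 9.370e+09.
L_eq = 10·log₁₀(9.370e+09/12.4) = 88.78 dB.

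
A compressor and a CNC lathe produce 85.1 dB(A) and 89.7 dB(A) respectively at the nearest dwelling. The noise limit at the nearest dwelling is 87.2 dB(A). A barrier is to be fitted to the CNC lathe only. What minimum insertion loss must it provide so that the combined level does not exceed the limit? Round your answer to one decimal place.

6.7 dB

Everything except the CNC lathe sums to 10^(85.1/10) = 3.236e+08 in linear terms, 85.10 dB(A).
The limit corresponds to 10^(87.2/10) = 5.248e+08; subtracting the fixed part leaves 2.012e+08 for the CNC lathe, i.e. 83.04 dB(A).
Required insertion loss = 89.7 − 83.04 = 6.66 dB.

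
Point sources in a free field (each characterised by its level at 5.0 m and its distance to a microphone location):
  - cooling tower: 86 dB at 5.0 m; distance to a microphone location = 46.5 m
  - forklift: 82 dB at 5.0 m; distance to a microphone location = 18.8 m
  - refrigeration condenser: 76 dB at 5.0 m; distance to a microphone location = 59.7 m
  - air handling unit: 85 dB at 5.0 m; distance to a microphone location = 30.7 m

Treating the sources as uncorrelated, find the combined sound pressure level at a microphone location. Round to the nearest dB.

Propagate each source to the receiver with L = L_ref − 20·log₁₀(r/r_ref), then add intensities.
cooling tower: 86 − 20·log₁₀(46.5/5.0) = 86 − 19.37 = 66.63 dB.
forklift: 82 − 20·log₁₀(18.8/5.0) = 82 − 11.50 = 70.50 dB.
refrigeration condenser: 76 − 20·log₁₀(59.7/5.0) = 76 − 21.54 = 54.46 dB.
air handling unit: 85 − 20·log₁₀(30.7/5.0) = 85 − 15.76 = 69.24 dB.
Σ 10^(L/10) = 2.448e+07 → L_total = 10·log₁₀(2.448e+07) = 73.89 dB.

74 dB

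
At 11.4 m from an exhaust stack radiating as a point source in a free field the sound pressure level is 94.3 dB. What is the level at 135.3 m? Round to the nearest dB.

73 dB

For a point source, L₂ = L₁ − 20·log₁₀(r₂/r₁).
L₂ = 94.3 − 20·log₁₀(135.3/11.4) = 94.3 − 21.488 = 72.81 dB.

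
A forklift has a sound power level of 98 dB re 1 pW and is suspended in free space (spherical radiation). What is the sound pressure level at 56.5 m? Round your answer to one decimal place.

52.0 dB

L_p = L_w − 10·log₁₀(4π·r²) with r = 56.5 m.
4π·r² = 4.011e+04 m², 10·log₁₀ of that is 46.033 dB.
L_p = 98 − 46.033 = 51.97 dB.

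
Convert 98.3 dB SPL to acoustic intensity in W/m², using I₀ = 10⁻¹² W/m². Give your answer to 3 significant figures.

0.00676 W/m²

L = 10·log₁₀(I/I₀) ⇒ I = I₀·10^(L/10) = 10⁻¹² × 10^9.83.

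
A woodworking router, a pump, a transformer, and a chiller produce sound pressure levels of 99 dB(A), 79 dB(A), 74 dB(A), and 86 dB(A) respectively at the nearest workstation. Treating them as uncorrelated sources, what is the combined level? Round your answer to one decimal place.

For uncorrelated sources the intensities add, so convert each level to linear form, sum, and take 10·log₁₀ of the total.
Σ 10^(L/10) = 10^(99/10) + 10^(79/10) + 10^(74/10) + 10^(86/10) = 8.446e+09.
L_total = 10·log₁₀(8.446e+09) = 99.27 dB(A).

99.3 dB(A)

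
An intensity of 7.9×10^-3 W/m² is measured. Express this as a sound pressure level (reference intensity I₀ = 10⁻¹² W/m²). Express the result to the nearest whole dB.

99 dB

L = 10·log₁₀(I/I₀) = 10·log₁₀(7.9×10^-3/10⁻¹²) = 10·log₁₀(7.9×10^9).
L = 10·(0.8976 + 9) = 98.98 dB.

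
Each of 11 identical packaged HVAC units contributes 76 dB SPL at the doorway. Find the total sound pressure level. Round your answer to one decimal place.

86.4 dB SPL

With 11 equal, uncorrelated contributions the intensity is 11× that of one unit, giving a rise of 10·log₁₀ 11.
L_total = 76 + 10·log₁₀(11) = 76 + 10.414 = 86.41 dB SPL.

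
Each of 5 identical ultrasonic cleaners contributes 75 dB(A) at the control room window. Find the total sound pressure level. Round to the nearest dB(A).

L_total = L₁ + 10·log₁₀ N for N identical incoherent sources.
L_total = 75 + 10·log₁₀(5) = 75 + 6.990 = 81.99 dB(A).

82 dB(A)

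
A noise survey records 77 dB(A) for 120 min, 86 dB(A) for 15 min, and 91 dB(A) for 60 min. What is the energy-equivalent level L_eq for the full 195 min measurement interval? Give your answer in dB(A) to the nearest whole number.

87 dB(A)

Weight each interval's intensity by its duration and average over T = 195 min:
Σ tᵢ·10^(Lᵢ/10) = 120·10^(77/10) + 15·10^(86/10) + 60·10^(91/10) = 8.752e+10.
L_eq = 10·log₁₀(8.752e+10/195) = 86.52 dB(A).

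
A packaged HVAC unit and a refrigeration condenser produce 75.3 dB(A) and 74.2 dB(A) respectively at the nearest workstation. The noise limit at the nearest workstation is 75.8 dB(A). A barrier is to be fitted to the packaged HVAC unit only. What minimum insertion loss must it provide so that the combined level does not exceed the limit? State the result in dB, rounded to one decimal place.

4.6 dB

Fixed contribution from the other source: Σ 10^(L/10) = 10^(74.2/10) = 2.630e+07 (74.20 dB(A)).
To meet 75.8 dB(A) overall, the treated packaged HVAC unit may contribute at most 10^(75.8/10) − 2.630e+07 = 1.172e+07, i.e. 70.69 dB(A).
So the packaged HVAC unit must be reduced from 75.3 to 70.69 dB(A): IL = 4.61 dB.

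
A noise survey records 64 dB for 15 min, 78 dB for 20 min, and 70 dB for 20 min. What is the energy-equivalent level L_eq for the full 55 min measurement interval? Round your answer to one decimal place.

Weight each interval's intensity by its duration and average over T = 55 min:
Σ tᵢ·10^(Lᵢ/10) = 15·10^(64/10) + 20·10^(78/10) + 20·10^(70/10) = 1.500e+09.
L_eq = 10·log₁₀(1.500e+09/55) = 74.36 dB.

74.4 dB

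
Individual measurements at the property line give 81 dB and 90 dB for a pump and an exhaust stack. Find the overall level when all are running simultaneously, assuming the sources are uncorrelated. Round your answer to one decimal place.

90.5 dB

For uncorrelated sources the intensities add, so convert each level to linear form, sum, and take 10·log₁₀ of the total.
Σ 10^(L/10) = 10^(81/10) + 10^(90/10) = 1.126e+09.
L_total = 10·log₁₀(1.126e+09) = 90.51 dB.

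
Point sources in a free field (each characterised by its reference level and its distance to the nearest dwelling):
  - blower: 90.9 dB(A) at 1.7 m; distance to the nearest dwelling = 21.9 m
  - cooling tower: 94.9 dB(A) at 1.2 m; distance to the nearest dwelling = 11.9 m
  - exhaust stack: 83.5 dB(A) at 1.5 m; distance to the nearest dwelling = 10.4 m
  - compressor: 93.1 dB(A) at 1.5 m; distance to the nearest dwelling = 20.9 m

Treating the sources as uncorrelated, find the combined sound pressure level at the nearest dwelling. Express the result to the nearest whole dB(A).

First find each source's level at the receiver (point-source: −20·log₁₀(r/r_ref)), then combine on an intensity basis.
blower: 90.9 − 20·log₁₀(21.9/1.7) = 90.9 − 22.20 = 68.70 dB(A).
cooling tower: 94.9 − 20·log₁₀(11.9/1.2) = 94.9 − 19.93 = 74.97 dB(A).
exhaust stack: 83.5 − 20·log₁₀(10.4/1.5) = 83.5 − 16.82 = 66.68 dB(A).
compressor: 93.1 − 20·log₁₀(20.9/1.5) = 93.1 − 22.88 = 70.22 dB(A).
Σ 10^(L/10) = 5.401e+07 → L_total = 10·log₁₀(5.401e+07) = 77.32 dB(A).

77 dB(A)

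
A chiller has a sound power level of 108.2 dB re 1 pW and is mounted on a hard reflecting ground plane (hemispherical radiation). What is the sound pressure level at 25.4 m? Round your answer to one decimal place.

The power spreads over a hemisphere of area 2π·r², so L_p = L_w − 10·log₁₀(2π·r²).
2π·r² = 4054 m², 10·log₁₀ of that is 36.078 dB.
L_p = 108.2 − 36.078 = 72.12 dB.

72.1 dB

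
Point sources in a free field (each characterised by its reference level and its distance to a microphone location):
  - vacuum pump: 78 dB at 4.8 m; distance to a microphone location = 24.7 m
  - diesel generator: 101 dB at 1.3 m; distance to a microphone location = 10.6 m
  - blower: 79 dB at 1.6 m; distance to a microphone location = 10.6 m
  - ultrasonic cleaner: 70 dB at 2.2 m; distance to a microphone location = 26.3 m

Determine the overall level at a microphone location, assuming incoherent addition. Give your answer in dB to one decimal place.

Apply inverse-square spreading to bring every level to the receiver, then sum 10^(L/10).
vacuum pump: 78 − 20·log₁₀(24.7/4.8) = 78 − 14.23 = 63.77 dB.
diesel generator: 101 − 20·log₁₀(10.6/1.3) = 101 − 18.23 = 82.77 dB.
blower: 79 − 20·log₁₀(10.6/1.6) = 79 − 16.42 = 62.58 dB.
ultrasonic cleaner: 70 − 20·log₁₀(26.3/2.2) = 70 − 21.55 = 48.45 dB.
Σ 10^(L/10) = 1.936e+08 → L_total = 10·log₁₀(1.936e+08) = 82.87 dB.

82.9 dB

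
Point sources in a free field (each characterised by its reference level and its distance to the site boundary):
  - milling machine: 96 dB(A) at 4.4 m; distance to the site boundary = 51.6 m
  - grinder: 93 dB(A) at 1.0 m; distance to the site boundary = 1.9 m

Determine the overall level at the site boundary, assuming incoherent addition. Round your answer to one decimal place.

87.6 dB(A)

Apply inverse-square spreading to bring every level to the receiver, then sum 10^(L/10).
milling machine: 96 − 20·log₁₀(51.6/4.4) = 96 − 21.38 = 74.62 dB(A).
grinder: 93 − 20·log₁₀(1.9/1.0) = 93 − 5.58 = 87.42 dB(A).
Σ 10^(L/10) = 5.817e+08 → L_total = 10·log₁₀(5.817e+08) = 87.65 dB(A).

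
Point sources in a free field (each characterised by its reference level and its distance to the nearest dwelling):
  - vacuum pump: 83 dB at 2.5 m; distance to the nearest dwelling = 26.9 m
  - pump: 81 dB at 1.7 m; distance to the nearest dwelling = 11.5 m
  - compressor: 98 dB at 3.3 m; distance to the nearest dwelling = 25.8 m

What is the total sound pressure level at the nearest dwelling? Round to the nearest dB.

Apply inverse-square spreading to bring every level to the receiver, then sum 10^(L/10).
vacuum pump: 83 − 20·log₁₀(26.9/2.5) = 83 − 20.64 = 62.36 dB.
pump: 81 − 20·log₁₀(11.5/1.7) = 81 − 16.60 = 64.40 dB.
compressor: 98 − 20·log₁₀(25.8/3.3) = 98 − 17.86 = 80.14 dB.
Σ 10^(L/10) = 1.077e+08 → L_total = 10·log₁₀(1.077e+08) = 80.32 dB.

80 dB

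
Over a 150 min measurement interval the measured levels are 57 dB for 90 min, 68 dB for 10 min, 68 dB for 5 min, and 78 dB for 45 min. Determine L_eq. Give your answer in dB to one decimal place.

L_eq = 10·log₁₀[(1/T)·Σ tᵢ·10^(Lᵢ/10)] with T = 150 min.
Σ tᵢ·10^(Lᵢ/10) = 90·10^(57/10) + 10·10^(68/10) + 5·10^(68/10) + 45·10^(78/10) = 2.979e+09.
L_eq = 10·log₁₀(2.979e+09/150) = 72.98 dB.

73.0 dB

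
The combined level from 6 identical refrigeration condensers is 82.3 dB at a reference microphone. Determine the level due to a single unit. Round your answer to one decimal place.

74.5 dB

For N identical incoherent sources L_total = L₁ + 10·log₁₀ N, so L₁ = 82.3 − 10·log₁₀(6) = 82.3 − 7.782.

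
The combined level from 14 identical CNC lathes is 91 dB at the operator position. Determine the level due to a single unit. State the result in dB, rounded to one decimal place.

79.5 dB

Dividing the total intensity by 14 lowers the level by 10·log₁₀ 14 = 11.461 dB: L₁ = 91 − 11.461.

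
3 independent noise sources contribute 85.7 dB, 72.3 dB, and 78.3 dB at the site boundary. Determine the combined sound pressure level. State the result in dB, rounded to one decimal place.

For uncorrelated sources the intensities add, so convert each level to linear form, sum, and take 10·log₁₀ of the total.
Σ 10^(L/10) = 10^(85.7/10) + 10^(72.3/10) + 10^(78.3/10) = 4.561e+08.
L_total = 10·log₁₀(4.561e+08) = 86.59 dB.

86.6 dB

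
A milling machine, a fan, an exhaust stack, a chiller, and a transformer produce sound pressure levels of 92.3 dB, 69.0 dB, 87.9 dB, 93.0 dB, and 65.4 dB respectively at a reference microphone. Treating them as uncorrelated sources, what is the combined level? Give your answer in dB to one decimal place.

96.4 dB

For uncorrelated sources the intensities add, so convert each level to linear form, sum, and take 10·log₁₀ of the total.
Σ 10^(L/10) = 10^(92.3/10) + 10^(69.0/10) + 10^(87.9/10) + 10^(93.0/10) + 10^(65.4/10) = 4.322e+09.
L_total = 10·log₁₀(4.322e+09) = 96.36 dB.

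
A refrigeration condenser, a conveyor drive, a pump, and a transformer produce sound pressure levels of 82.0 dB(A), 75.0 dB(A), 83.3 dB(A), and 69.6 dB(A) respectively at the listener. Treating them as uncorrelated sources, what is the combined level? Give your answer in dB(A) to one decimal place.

Incoherent sources combine by intensity addition: L_total = 10·log₁₀(Σ 10^(L_i/10)).
Σ 10^(L/10) = 10^(82.0/10) + 10^(75.0/10) + 10^(83.3/10) + 10^(69.6/10) = 4.130e+08.
L_total = 10·log₁₀(4.130e+08) = 86.16 dB(A).

86.2 dB(A)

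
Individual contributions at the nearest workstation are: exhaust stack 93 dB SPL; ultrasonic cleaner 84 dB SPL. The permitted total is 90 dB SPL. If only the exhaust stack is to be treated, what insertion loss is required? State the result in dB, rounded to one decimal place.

4.3 dB

The untreated sources together contribute 10^(84/10) = 2.512e+08, i.e. 84.00 dB SPL.
The limit corresponds to 10^(90/10) = 1.000e+09; subtracting the fixed part leaves 7.488e+08 for the exhaust stack, i.e. 88.74 dB SPL.
So the exhaust stack must be reduced from 93 to 88.74 dB SPL: IL = 4.26 dB.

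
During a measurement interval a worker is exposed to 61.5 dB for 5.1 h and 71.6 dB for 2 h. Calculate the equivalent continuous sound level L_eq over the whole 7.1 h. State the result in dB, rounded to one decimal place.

67.1 dB

Weight each interval's intensity by its duration and average over T = 7.1 h:
Σ tᵢ·10^(Lᵢ/10) = 5.1·10^(61.5/10) + 2·10^(71.6/10) = 3.611e+07.
L_eq = 10·log₁₀(3.611e+07/7.1) = 67.06 dB.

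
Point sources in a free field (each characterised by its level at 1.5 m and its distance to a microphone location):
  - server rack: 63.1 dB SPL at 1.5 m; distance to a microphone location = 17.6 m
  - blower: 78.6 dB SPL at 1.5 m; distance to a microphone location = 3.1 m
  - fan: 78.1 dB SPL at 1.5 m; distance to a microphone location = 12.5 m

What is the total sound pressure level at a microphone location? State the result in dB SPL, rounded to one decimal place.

Propagate each source to the receiver with L = L_ref − 20·log₁₀(r/r_ref), then add intensities.
server rack: 63.1 − 20·log₁₀(17.6/1.5) = 63.1 − 21.39 = 41.71 dB SPL.
blower: 78.6 − 20·log₁₀(3.1/1.5) = 78.6 − 6.31 = 72.29 dB SPL.
fan: 78.1 − 20·log₁₀(12.5/1.5) = 78.1 − 18.42 = 59.68 dB SPL.
Σ 10^(L/10) = 1.791e+07 → L_total = 10·log₁₀(1.791e+07) = 72.53 dB SPL.

72.5 dB SPL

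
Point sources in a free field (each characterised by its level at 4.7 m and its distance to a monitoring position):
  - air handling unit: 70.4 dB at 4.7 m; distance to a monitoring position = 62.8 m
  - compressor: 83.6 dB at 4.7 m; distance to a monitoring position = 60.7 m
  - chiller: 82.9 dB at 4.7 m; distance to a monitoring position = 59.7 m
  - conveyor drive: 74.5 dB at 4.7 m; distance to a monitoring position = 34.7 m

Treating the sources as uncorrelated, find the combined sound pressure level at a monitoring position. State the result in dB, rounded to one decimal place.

Apply inverse-square spreading to bring every level to the receiver, then sum 10^(L/10).
air handling unit: 70.4 − 20·log₁₀(62.8/4.7) = 70.4 − 22.52 = 47.88 dB.
compressor: 83.6 − 20·log₁₀(60.7/4.7) = 83.6 − 22.22 = 61.38 dB.
chiller: 82.9 − 20·log₁₀(59.7/4.7) = 82.9 − 22.08 = 60.82 dB.
conveyor drive: 74.5 − 20·log₁₀(34.7/4.7) = 74.5 − 17.36 = 57.14 dB.
Σ 10^(L/10) = 3.160e+06 → L_total = 10·log₁₀(3.160e+06) = 65.00 dB.

65.0 dB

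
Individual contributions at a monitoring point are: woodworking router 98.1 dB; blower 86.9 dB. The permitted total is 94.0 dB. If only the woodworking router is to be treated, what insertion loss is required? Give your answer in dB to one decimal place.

5.0 dB

The untreated sources together contribute 10^(86.9/10) = 4.898e+08, i.e. 86.90 dB.
To meet 94.0 dB overall, the treated woodworking router may contribute at most 10^(94.0/10) − 4.898e+08 = 2.022e+09, i.e. 93.06 dB.
So the woodworking router must be reduced from 98.1 to 93.06 dB: IL = 5.04 dB.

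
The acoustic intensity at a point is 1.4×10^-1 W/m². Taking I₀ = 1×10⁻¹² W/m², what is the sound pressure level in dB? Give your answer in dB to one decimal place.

L = 10·log₁₀(I/I₀) = 10·log₁₀(1.4×10^-1/10⁻¹²) = 10·log₁₀(1.4×10^11).
L = 10·(0.1461 + 11) = 111.46 dB.

111.5 dB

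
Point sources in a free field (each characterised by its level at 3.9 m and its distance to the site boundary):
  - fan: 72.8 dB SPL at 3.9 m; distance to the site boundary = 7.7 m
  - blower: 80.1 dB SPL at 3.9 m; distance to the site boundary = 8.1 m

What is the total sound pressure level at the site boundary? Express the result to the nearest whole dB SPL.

Apply inverse-square spreading to bring every level to the receiver, then sum 10^(L/10).
fan: 72.8 − 20·log₁₀(7.7/3.9) = 72.8 − 5.91 = 66.89 dB SPL.
blower: 80.1 − 20·log₁₀(8.1/3.9) = 80.1 − 6.35 = 73.75 dB SPL.
Σ 10^(L/10) = 2.861e+07 → L_total = 10·log₁₀(2.861e+07) = 74.57 dB SPL.

75 dB SPL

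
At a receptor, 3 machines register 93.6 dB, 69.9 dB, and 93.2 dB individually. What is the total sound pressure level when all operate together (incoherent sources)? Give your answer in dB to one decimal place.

96.4 dB

Incoherent sources combine by intensity addition: L_total = 10·log₁₀(Σ 10^(L_i/10)).
Σ 10^(L/10) = 10^(93.6/10) + 10^(69.9/10) + 10^(93.2/10) = 4.390e+09.
L_total = 10·log₁₀(4.390e+09) = 96.42 dB.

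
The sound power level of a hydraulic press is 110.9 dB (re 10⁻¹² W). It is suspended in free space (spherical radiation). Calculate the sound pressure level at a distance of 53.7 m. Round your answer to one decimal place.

The power spreads over a sphere of area 4π·r², so L_p = L_w − 10·log₁₀(4π·r²).
4π·r² = 3.624e+04 m², 10·log₁₀ of that is 45.592 dB.
L_p = 110.9 − 45.592 = 65.31 dB.

65.3 dB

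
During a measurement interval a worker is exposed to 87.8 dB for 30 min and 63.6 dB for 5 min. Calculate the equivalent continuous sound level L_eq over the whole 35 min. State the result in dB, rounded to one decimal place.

87.1 dB

L_eq = 10·log₁₀[(1/T)·Σ tᵢ·10^(Lᵢ/10)] with T = 35 min.
Σ tᵢ·10^(Lᵢ/10) = 30·10^(87.8/10) + 5·10^(63.6/10) = 1.809e+10.
L_eq = 10·log₁₀(1.809e+10/35) = 87.13 dB.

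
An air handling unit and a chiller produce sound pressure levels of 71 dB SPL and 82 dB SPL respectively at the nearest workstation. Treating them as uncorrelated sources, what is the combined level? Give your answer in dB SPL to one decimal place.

82.3 dB SPL

For uncorrelated sources the intensities add, so convert each level to linear form, sum, and take 10·log₁₀ of the total.
Σ 10^(L/10) = 10^(71/10) + 10^(82/10) = 1.711e+08.
L_total = 10·log₁₀(1.711e+08) = 82.33 dB SPL.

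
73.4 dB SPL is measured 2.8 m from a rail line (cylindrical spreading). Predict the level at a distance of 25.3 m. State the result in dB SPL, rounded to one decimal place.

Cylindrical spreading from a line source gives a 10·log₁₀(r₂/r₁) drop.
L₂ = 73.4 − 10·log₁₀(25.3/2.8) = 73.4 − 9.560 = 63.84 dB SPL.

63.8 dB SPL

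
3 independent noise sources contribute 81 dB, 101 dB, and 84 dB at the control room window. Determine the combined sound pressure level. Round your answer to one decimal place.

For uncorrelated sources the intensities add, so convert each level to linear form, sum, and take 10·log₁₀ of the total.
Σ 10^(L/10) = 10^(81/10) + 10^(101/10) + 10^(84/10) = 1.297e+10.
L_total = 10·log₁₀(1.297e+10) = 101.13 dB.

101.1 dB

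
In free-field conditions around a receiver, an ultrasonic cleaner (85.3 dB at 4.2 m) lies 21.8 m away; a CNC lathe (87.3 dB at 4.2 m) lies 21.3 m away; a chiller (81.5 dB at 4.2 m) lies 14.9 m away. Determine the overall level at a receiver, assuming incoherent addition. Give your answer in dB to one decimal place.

76.5 dB

Propagate each source to the receiver with L = L_ref − 20·log₁₀(r/r_ref), then add intensities.
ultrasonic cleaner: 85.3 − 20·log₁₀(21.8/4.2) = 85.3 − 14.30 = 71.00 dB.
CNC lathe: 87.3 − 20·log₁₀(21.3/4.2) = 87.3 − 14.10 = 73.20 dB.
chiller: 81.5 − 20·log₁₀(14.9/4.2) = 81.5 − 11.00 = 70.50 dB.
Σ 10^(L/10) = 4.468e+07 → L_total = 10·log₁₀(4.468e+07) = 76.50 dB.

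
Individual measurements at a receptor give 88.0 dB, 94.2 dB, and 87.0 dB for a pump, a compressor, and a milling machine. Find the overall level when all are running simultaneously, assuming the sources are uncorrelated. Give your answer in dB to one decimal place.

For uncorrelated sources the intensities add, so convert each level to linear form, sum, and take 10·log₁₀ of the total.
Σ 10^(L/10) = 10^(88.0/10) + 10^(94.2/10) + 10^(87.0/10) = 3.762e+09.
L_total = 10·log₁₀(3.762e+09) = 95.75 dB.

95.8 dB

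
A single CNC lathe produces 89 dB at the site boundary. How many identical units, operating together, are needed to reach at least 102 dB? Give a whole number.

Need L₁ + 10·log₁₀ N ≥ 102, i.e. log₁₀ N ≥ 1.30.
N ≥ 10^(13.0/10) = 19.953, so N = 20.

20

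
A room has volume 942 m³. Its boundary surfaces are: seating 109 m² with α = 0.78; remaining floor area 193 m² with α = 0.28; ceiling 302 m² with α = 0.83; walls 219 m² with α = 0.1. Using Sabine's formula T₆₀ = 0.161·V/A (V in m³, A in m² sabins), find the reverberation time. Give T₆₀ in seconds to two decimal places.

A = Σ Sᵢαᵢ = 109·0.78 + 193·0.28 + 302·0.83 + 219·0.1 = 411.62 m².
T₆₀ = 0.161 × 942 / 411.62 = 0.368 s.

0.37 s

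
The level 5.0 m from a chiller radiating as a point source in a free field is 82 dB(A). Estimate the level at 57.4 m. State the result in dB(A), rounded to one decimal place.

60.8 dB(A)

For a point source, L₂ = L₁ − 20·log₁₀(r₂/r₁).
L₂ = 82 − 20·log₁₀(57.4/5.0) = 82 − 21.199 = 60.80 dB(A).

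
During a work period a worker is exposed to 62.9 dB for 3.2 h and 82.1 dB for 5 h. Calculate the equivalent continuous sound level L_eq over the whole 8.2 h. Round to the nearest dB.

The energy average is taken in the linear domain: L_eq = 10·log₁₀[(Σ tᵢ·10^(Lᵢ/10))/T], T = 8.2 h.
Σ tᵢ·10^(Lᵢ/10) = 3.2·10^(62.9/10) + 5·10^(82.1/10) = 8.171e+08.
L_eq = 10·log₁₀(8.171e+08/8.2) = 79.98 dB.

80 dB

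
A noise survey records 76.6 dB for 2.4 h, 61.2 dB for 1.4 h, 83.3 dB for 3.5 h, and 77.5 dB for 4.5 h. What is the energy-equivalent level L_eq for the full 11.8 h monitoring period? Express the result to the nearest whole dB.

The energy average is taken in the linear domain: L_eq = 10·log₁₀[(Σ tᵢ·10^(Lᵢ/10))/T], T = 11.8 h.
Σ tᵢ·10^(Lᵢ/10) = 2.4·10^(76.6/10) + 1.4·10^(61.2/10) + 3.5·10^(83.3/10) + 4.5·10^(77.5/10) = 1.113e+09.
L_eq = 10·log₁₀(1.113e+09/11.8) = 79.75 dB.

80 dB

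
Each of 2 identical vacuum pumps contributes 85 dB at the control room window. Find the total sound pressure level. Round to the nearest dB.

N identical incoherent sources raise the level by 10·log₁₀ N.
L_total = 85 + 10·log₁₀(2) = 85 + 3.010 = 88.01 dB.

88 dB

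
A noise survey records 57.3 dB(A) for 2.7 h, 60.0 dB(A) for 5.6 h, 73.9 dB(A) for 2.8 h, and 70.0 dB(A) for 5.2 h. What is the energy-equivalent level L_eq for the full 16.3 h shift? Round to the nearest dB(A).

69 dB(A)

Weight each interval's intensity by its duration and average over T = 16.3 h:
Σ tᵢ·10^(Lᵢ/10) = 2.7·10^(57.3/10) + 5.6·10^(60.0/10) + 2.8·10^(73.9/10) + 5.2·10^(70.0/10) = 1.278e+08.
L_eq = 10·log₁₀(1.278e+08/16.3) = 68.94 dB(A).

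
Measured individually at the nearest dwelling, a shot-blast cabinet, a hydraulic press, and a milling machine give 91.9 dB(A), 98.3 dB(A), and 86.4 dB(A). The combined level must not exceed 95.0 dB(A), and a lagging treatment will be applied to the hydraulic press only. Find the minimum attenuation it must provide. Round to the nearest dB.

8 dB

The untreated sources together contribute 10^(91.9/10) + 10^(86.4/10) = 1.985e+09, i.e. 92.98 dB(A).
The limit corresponds to 10^(95.0/10) = 3.162e+09; subtracting the fixed part leaves 1.177e+09 for the hydraulic press, i.e. 90.71 dB(A).
So the hydraulic press must be reduced from 98.3 to 90.71 dB(A): IL = 7.59 dB.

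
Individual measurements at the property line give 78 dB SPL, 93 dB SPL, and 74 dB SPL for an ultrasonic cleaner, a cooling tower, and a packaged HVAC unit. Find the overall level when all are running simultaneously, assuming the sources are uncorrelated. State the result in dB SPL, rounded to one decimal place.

93.2 dB SPL

Incoherent sources combine by intensity addition: L_total = 10·log₁₀(Σ 10^(L_i/10)).
Σ 10^(L/10) = 10^(78/10) + 10^(93/10) + 10^(74/10) = 2.083e+09.
L_total = 10·log₁₀(2.083e+09) = 93.19 dB SPL.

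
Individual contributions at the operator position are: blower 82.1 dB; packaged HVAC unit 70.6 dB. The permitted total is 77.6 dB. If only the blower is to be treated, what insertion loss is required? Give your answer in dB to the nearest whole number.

5 dB

The untreated sources together contribute 10^(70.6/10) = 1.148e+07, i.e. 70.60 dB.
To meet 77.6 dB overall, the treated blower may contribute at most 10^(77.6/10) − 1.148e+07 = 4.606e+07, i.e. 76.63 dB.
Required insertion loss = 82.1 − 76.63 = 5.47 dB.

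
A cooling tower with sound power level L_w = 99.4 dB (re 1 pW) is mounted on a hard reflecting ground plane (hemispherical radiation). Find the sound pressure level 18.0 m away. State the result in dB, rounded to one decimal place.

The power spreads over a hemisphere of area 2π·r², so L_p = L_w − 10·log₁₀(2π·r²).
2π·r² = 2036 m², 10·log₁₀ of that is 33.087 dB.
L_p = 99.4 − 33.087 = 66.31 dB.

66.3 dB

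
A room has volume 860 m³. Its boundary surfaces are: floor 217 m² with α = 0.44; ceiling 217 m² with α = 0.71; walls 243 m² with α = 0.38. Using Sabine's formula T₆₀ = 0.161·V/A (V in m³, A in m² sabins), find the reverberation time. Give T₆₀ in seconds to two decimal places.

0.40 s

Total absorption A = 217·0.44 + 217·0.71 + 243·0.38 = 341.89 m² sabins.
T₆₀ = 0.161·V/A = 0.161·860/341.89 = 0.405 s.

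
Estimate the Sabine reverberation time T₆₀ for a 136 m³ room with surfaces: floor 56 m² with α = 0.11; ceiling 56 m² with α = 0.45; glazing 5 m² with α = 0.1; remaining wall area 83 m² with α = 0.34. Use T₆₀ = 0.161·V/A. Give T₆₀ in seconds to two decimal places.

0.36 s

A = Σ Sᵢαᵢ = 56·0.11 + 56·0.45 + 5·0.1 + 83·0.34 = 60.08 m².
T₆₀ = 0.161 × 136 / 60.08 = 0.364 s.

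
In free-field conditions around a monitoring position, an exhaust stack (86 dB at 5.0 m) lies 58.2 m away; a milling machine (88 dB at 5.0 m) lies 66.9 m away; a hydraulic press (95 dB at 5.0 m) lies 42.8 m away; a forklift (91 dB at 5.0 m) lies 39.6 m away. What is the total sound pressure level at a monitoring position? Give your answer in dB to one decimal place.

First find each source's level at the receiver (point-source: −20·log₁₀(r/r_ref)), then combine on an intensity basis.
exhaust stack: 86 − 20·log₁₀(58.2/5.0) = 86 − 21.32 = 64.68 dB.
milling machine: 88 − 20·log₁₀(66.9/5.0) = 88 − 22.53 = 65.47 dB.
hydraulic press: 95 − 20·log₁₀(42.8/5.0) = 95 − 18.65 = 76.35 dB.
forklift: 91 − 20·log₁₀(39.6/5.0) = 91 − 17.97 = 73.03 dB.
Σ 10^(L/10) = 6.969e+07 → L_total = 10·log₁₀(6.969e+07) = 78.43 dB.

78.4 dB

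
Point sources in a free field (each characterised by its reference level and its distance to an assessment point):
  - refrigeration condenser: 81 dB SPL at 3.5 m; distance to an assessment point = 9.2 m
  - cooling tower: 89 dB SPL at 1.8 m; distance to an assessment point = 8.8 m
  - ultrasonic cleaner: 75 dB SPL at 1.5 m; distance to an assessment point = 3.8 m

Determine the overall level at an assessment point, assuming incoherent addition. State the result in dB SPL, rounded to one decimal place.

Apply inverse-square spreading to bring every level to the receiver, then sum 10^(L/10).
refrigeration condenser: 81 − 20·log₁₀(9.2/3.5) = 81 − 8.39 = 72.61 dB SPL.
cooling tower: 89 − 20·log₁₀(8.8/1.8) = 89 − 13.78 = 75.22 dB SPL.
ultrasonic cleaner: 75 − 20·log₁₀(3.8/1.5) = 75 − 8.07 = 66.93 dB SPL.
Σ 10^(L/10) = 5.638e+07 → L_total = 10·log₁₀(5.638e+07) = 77.51 dB SPL.

77.5 dB SPL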